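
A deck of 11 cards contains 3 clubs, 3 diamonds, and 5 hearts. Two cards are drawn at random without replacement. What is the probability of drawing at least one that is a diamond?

27/55

P(no diamonds) = 8/11 × 7/10 = 56/110 = 28/55.
P(at least one) = 1 − 28/55 = 27/55.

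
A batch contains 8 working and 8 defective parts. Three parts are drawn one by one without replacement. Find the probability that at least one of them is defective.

P(no defective) = 8/16 × 7/15 × 6/14 = 336/3360 = 1/10.
P(at least one) = 1 − 1/10 = 9/10.

9/10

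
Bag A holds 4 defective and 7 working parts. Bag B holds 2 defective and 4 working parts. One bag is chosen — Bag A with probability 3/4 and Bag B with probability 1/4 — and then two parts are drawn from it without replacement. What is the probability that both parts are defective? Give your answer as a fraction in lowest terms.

From Bag A: P(both defective) = (4/11)(3/10) = 6/55.
From Bag B: P(both defective) = (2/6)(1/5) = 1/15.
Total probability = (3/4)(6/55) + (1/4)(1/15) = 13/132.

13/132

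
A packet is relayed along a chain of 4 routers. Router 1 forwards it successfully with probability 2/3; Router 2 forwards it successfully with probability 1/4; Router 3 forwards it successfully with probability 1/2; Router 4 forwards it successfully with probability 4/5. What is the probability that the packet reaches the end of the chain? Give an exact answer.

1/15

Multiplying along the chain,
P = 2/3 × 1/4 × 1/2 × 4/5 = 8/120 = 1/15.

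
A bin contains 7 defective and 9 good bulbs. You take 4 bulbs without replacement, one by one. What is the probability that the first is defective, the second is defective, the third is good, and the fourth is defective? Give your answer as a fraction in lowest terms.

Each draw changes the counts, so multiply the conditional probabilities along the sequence:
P = 7/16 × 6/15 × 9/14 × 5/13 = 1890/43680 = 9/208.

9/208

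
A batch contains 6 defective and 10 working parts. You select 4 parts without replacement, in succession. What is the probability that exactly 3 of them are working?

36/91

One ordering (working drawn first) has probability 10/16 × 9/15 × 8/14 × 6/13 = 4320/43680 = 9/91.
There are C(4,3) = 4 such orderings, each equally likely, so P = 4 × 9/91 = 36/91.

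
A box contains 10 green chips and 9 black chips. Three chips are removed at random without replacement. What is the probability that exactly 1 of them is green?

120/323

One ordering (green drawn first) has probability 10/19 × 9/18 × 8/17 = 720/5814 = 40/323.
There are C(3,1) = 3 such orderings, each equally likely, so P = 3 × 40/323 = 120/323.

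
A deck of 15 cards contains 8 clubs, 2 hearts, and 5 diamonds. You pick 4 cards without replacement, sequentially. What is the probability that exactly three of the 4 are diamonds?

20/273

One ordering (diamonds drawn first) has probability 5/15 × 4/14 × 3/13 × 10/12 = 600/32760 = 5/273.
There are C(4,3) = 4 such orderings, each equally likely, so P = 4 × 5/273 = 20/273.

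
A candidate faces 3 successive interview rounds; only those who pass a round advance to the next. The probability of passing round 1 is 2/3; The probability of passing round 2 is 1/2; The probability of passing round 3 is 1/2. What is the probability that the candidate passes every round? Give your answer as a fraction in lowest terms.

1/6

The events are sequential, so multiply the conditional probabilities:
P = 2/3 × 1/2 × 1/2 = 2/12 = 1/6.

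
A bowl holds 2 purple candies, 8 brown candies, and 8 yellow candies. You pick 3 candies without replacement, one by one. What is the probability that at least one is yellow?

P(no yellow) = 10/18 × 9/17 × 8/16 = 720/4896 = 5/34.
P(at least one) = 1 − 5/34 = 29/34.

29/34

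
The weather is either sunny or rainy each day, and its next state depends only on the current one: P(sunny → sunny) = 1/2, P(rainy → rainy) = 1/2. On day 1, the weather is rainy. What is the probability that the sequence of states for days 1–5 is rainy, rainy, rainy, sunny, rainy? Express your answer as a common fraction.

1/16

Day 1 is given. For each transition, use the conditional probability from the current state:
P(rainy | rainy) = 1/2; P(rainy | rainy) = 1/2; P(sunny | rainy) = 1/2; P(rainy | sunny) = 1/2.
P = 1/2 × 1/2 × 1/2 × 1/2 = 1/16.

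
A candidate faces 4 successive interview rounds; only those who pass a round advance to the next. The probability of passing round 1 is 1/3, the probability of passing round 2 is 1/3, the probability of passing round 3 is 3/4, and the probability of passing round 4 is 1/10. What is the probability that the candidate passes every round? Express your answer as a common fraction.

The events are sequential, so multiply the conditional probabilities:
P = 1/3 × 1/3 × 3/4 × 1/10 = 3/360 = 1/120.

1/120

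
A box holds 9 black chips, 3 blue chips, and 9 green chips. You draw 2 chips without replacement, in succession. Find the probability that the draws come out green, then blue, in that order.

Each draw changes the counts, so multiply the conditional probabilities along the sequence:
P = 9/21 × 3/20 = 27/420 = 9/140.

9/140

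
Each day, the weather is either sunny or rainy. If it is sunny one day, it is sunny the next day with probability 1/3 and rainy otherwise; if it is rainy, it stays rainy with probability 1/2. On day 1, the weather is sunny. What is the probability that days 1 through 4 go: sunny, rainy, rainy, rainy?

1/6

Day 1 is given. For each transition, use the conditional probability from the current state:
P(rainy | sunny) = 2/3; P(rainy | rainy) = 1/2; P(rainy | rainy) = 1/2.
P = 2/3 × 1/2 × 1/2 = 2/12 = 1/6.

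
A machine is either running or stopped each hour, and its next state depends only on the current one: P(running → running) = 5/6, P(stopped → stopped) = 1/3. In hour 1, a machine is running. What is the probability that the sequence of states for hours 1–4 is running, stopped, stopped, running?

Hour 1 is given. For each transition, use the conditional probability from the current state:
P(stopped | running) = 1/6; P(stopped | stopped) = 1/3; P(running | stopped) = 2/3.
P = 1/6 × 1/3 × 2/3 = 2/54 = 1/27.

1/27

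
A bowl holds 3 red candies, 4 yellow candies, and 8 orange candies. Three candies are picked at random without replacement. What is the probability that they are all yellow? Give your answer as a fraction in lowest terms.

P = 4/15 × 3/14 × 2/13 = 24/2730 = 4/455.

4/455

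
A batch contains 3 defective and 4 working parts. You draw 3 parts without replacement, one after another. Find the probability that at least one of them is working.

P(no working) = 3/7 × 2/6 × 1/5 = 6/210 = 1/35.
P(at least one) = 1 − 1/35 = 34/35.

34/35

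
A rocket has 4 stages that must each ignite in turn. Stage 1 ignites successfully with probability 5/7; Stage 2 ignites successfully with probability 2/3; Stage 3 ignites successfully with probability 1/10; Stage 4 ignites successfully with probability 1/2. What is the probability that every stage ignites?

Multiplying along the chain,
P = 5/7 × 2/3 × 1/10 × 1/2 = 10/420 = 1/42.

1/42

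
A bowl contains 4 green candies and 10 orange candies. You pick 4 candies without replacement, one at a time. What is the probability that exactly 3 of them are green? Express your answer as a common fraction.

40/1001

One ordering (green drawn first) has probability 4/14 × 3/13 × 2/12 × 10/11 = 240/24024 = 10/1001.
There are C(4,3) = 4 such orderings, each equally likely, so P = 4 × 10/1001 = 40/1001.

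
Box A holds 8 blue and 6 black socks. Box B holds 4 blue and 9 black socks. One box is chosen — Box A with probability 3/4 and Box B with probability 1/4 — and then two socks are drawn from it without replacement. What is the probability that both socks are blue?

From Box A: P(both blue) = (8/14)(7/13) = 4/13.
From Box B: P(both blue) = (4/13)(3/12) = 1/13.
Total probability = (3/4)(4/13) + (1/4)(1/13) = 1/4.

1/4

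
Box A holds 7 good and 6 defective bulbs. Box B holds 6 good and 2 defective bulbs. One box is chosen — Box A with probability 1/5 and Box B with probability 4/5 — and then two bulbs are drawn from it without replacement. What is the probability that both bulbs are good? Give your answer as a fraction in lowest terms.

From Box A: P(both good) = (7/13)(6/12) = 7/26.
From Box B: P(both good) = (6/8)(5/7) = 15/28.
Total probability = (1/5)(7/26) + (4/5)(15/28) = 439/910.

439/910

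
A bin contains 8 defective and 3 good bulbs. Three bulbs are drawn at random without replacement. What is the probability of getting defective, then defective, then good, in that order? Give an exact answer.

Multiply the probability of each draw given the previous ones:
P = 8/11 × 7/10 × 3/9 = 168/990 = 28/165.

28/165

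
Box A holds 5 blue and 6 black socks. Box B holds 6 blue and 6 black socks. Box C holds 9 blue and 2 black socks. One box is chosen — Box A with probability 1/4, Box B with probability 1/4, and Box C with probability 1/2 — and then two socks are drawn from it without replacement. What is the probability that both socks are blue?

From Box A: P(both blue) = (5/11)(4/10) = 2/11.
From Box B: P(both blue) = (6/12)(5/11) = 5/22.
From Box C: P(both blue) = (9/11)(8/10) = 36/55.
Total probability = (1/4)(2/11) + (1/4)(5/22) + (1/2)(36/55) = 189/440.

189/440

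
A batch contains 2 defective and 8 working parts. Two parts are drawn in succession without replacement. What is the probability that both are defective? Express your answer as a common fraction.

1/45

P = 2/10 × 1/9 = 2/90 = 1/45.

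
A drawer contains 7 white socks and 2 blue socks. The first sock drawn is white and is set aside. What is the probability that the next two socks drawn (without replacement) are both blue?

After the first draw, 2 of the remaining 8 socks are blue.
P = 2/8 × 1/7 = 2/56 = 1/28.

1/28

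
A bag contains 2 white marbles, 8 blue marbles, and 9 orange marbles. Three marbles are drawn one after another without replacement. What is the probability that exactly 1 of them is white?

One ordering (white drawn first) has probability 2/19 × 17/18 × 16/17 = 544/5814 = 16/171.
There are C(3,1) = 3 such orderings, each equally likely, so P = 3 × 16/171 = 16/57.

16/57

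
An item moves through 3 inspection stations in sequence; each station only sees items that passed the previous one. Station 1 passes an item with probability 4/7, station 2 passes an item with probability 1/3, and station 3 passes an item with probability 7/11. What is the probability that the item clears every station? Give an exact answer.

4/33

Each stage is reached only if all earlier stages succeed, so
P = 4/7 × 1/3 × 7/11 = 28/231 = 4/33.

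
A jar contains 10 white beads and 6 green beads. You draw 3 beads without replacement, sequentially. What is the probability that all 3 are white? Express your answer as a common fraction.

P(all white) = 10/16 × 9/15 × 8/14 = 720/3360 = 3/14.

3/14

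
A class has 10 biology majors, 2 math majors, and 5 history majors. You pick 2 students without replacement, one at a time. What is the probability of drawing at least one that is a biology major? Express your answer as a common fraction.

P(no biology majors) = 7/17 × 6/16 = 42/272 = 21/136.
P(at least one) = 1 − 21/136 = 115/136.

115/136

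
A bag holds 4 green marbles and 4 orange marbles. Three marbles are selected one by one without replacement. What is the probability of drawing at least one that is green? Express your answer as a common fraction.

P(no green) = 4/8 × 3/7 × 2/6 = 24/336 = 1/14.
P(at least one) = 1 − 1/14 = 13/14.

13/14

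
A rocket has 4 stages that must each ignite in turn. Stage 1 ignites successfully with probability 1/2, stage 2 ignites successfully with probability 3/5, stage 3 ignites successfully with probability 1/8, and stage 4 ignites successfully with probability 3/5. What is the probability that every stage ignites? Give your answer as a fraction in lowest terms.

Multiplying along the chain,
P = 1/2 × 3/5 × 1/8 × 3/5 = 9/400.

9/400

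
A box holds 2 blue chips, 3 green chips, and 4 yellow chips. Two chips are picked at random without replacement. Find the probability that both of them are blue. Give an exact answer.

1/36

P(every draw is blue) = 2/9 × 1/8 = 2/72 = 1/36.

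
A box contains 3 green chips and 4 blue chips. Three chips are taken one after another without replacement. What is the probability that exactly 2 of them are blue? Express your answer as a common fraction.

One ordering (blue drawn first) has probability 4/7 × 3/6 × 3/5 = 36/210 = 6/35.
There are C(3,2) = 3 such orderings, each equally likely, so P = 3 × 6/35 = 18/35.

18/35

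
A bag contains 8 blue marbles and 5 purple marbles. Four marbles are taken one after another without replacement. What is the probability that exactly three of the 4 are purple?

One ordering (purple drawn first) has probability 5/13 × 4/12 × 3/11 × 8/10 = 480/17160 = 4/143.
There are C(4,3) = 4 such orderings, each equally likely, so P = 4 × 4/143 = 16/143.

16/143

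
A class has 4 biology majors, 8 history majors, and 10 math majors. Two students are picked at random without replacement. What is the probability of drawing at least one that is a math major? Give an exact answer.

P(no math majors) = 12/22 × 11/21 = 132/462 = 2/7.
P(at least one) = 1 − 2/7 = 5/7.

5/7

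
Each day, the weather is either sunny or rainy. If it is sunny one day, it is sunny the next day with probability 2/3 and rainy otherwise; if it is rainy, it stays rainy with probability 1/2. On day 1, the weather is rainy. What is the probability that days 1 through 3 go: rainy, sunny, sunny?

1/3

Day 1 is given. For each transition, use the conditional probability from the current state:
P(sunny | rainy) = 1/2; P(sunny | sunny) = 2/3.
P = 1/2 × 2/3 = 2/6 = 1/3.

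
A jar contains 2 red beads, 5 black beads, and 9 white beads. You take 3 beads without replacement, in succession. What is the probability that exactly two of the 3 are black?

11/56

One ordering (black drawn first) has probability 5/16 × 4/15 × 11/14 = 220/3360 = 11/168.
There are C(3,2) = 3 such orderings, each equally likely, so P = 3 × 11/168 = 11/56.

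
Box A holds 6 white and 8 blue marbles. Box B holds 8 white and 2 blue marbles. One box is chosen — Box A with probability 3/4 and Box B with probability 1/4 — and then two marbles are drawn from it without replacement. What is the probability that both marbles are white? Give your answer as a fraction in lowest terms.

From Box A: P(both white) = (6/14)(5/13) = 15/91.
From Box B: P(both white) = (8/10)(7/9) = 28/45.
Total probability = (3/4)(15/91) + (1/4)(28/45) = 4573/16380.

4573/16380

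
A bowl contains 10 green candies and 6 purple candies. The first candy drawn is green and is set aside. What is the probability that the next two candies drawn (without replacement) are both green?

With the first candy removed, 9 green remain out of 15.
P = 9/15 × 8/14 = 72/210 = 12/35.

12/35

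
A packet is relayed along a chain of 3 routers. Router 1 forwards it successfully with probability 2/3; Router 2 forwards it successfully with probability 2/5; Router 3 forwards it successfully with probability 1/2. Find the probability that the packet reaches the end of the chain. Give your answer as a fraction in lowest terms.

The events are sequential, so multiply the conditional probabilities:
P = 2/3 × 2/5 × 1/2 = 4/30 = 2/15.

2/15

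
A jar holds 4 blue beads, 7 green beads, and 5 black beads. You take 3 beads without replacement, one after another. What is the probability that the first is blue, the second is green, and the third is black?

1/24

Multiply the probability of each draw given the previous ones:
P = 4/16 × 7/15 × 5/14 = 140/3360 = 1/24.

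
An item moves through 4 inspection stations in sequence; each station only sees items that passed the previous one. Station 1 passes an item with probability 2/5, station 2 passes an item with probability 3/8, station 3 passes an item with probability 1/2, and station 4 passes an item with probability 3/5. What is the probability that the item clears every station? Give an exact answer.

Multiplying along the chain,
P = 2/5 × 3/8 × 1/2 × 3/5 = 18/400 = 9/200.

9/200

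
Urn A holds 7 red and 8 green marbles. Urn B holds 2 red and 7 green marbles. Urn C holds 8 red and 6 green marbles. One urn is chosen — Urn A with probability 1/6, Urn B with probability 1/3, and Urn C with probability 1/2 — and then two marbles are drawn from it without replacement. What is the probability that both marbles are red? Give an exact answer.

From Urn A: P(both red) = (7/15)(6/14) = 1/5.
From Urn B: P(both red) = (2/9)(1/8) = 1/36.
From Urn C: P(both red) = (8/14)(7/13) = 4/13.
Total probability = (1/6)(1/5) + (1/3)(1/36) + (1/2)(4/13) = 1379/7020.

1379/7020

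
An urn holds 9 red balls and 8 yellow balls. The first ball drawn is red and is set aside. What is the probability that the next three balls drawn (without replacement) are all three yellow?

After the first draw, 8 of the remaining 16 balls are yellow.
P = 8/16 × 7/15 × 6/14 = 336/3360 = 1/10.

1/10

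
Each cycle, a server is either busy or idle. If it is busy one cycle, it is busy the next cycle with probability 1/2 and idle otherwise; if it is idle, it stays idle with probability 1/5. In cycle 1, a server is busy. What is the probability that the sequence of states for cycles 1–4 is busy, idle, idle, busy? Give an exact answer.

2/25

Cycle 1 is given. For each transition, use the conditional probability from the current state:
P(idle | busy) = 1/2; P(idle | idle) = 1/5; P(busy | idle) = 4/5.
P = 1/2 × 1/5 × 4/5 = 4/50 = 2/25.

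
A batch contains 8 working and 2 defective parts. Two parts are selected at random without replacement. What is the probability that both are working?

28/45

P(every draw is working) = 8/10 × 7/9 = 56/90 = 28/45.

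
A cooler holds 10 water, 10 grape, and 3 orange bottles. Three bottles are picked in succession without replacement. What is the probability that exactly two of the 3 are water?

585/1771

One ordering (water drawn first) has probability 10/23 × 9/22 × 13/21 = 1170/10626 = 195/1771.
There are C(3,2) = 3 such orderings, each equally likely, so P = 3 × 195/1771 = 585/1771.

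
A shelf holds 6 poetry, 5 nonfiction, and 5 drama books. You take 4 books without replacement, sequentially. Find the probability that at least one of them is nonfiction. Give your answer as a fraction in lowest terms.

149/182

P(no nonfiction) = 11/16 × 10/15 × 9/14 × 8/13 = 7920/43680 = 33/182.
P(at least one) = 1 − 33/182 = 149/182.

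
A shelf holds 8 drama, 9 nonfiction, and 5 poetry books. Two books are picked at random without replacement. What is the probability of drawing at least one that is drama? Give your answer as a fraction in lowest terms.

20/33

P(no drama) = 14/22 × 13/21 = 182/462 = 13/33.
P(at least one) = 1 − 13/33 = 20/33.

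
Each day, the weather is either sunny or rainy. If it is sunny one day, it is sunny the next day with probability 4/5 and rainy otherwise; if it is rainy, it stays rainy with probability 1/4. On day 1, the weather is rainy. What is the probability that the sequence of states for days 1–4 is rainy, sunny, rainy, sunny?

Day 1 is given. For each transition, use the conditional probability from the current state:
P(sunny | rainy) = 3/4; P(rainy | sunny) = 1/5; P(sunny | rainy) = 3/4.
P = 3/4 × 1/5 × 3/4 = 9/80.

9/80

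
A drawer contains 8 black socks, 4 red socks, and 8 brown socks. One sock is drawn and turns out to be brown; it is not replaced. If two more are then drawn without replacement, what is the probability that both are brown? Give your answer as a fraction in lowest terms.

With the first sock removed, 7 brown remain out of 19.
P = 7/19 × 6/18 = 42/342 = 7/57.

7/57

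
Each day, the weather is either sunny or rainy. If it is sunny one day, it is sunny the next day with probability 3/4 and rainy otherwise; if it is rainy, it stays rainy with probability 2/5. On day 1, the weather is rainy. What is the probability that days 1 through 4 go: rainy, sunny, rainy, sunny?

9/100

Day 1 is given. For each transition, use the conditional probability from the current state:
P(sunny | rainy) = 3/5; P(rainy | sunny) = 1/4; P(sunny | rainy) = 3/5.
P = 3/5 × 1/4 × 3/5 = 9/100.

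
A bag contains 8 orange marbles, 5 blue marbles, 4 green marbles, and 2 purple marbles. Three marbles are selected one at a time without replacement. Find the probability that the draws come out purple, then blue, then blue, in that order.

20/2907

Chain rule:
P = 2/19 × 5/18 × 4/17 = 40/5814 = 20/2907.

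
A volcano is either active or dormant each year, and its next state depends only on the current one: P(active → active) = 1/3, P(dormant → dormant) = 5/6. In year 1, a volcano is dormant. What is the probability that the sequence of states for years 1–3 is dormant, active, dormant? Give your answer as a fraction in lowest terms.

Year 1 is given. For each transition, use the conditional probability from the current state:
P(active | dormant) = 1/6; P(dormant | active) = 2/3.
P = 1/6 × 2/3 = 2/18 = 1/9.

1/9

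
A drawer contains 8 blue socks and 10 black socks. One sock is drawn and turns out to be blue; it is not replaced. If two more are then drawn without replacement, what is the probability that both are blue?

With the first sock removed, 7 blue remain out of 17.
P = 7/17 × 6/16 = 42/272 = 21/136.

21/136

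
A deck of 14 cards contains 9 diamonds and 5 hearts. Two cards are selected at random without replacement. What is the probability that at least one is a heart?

55/91

P(no hearts) = 9/14 × 8/13 = 72/182 = 36/91.
P(at least one) = 1 − 36/91 = 55/91.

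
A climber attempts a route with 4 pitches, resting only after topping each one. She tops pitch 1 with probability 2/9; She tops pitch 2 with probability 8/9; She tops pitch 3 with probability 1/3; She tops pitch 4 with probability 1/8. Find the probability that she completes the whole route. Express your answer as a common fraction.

The events are sequential, so multiply the conditional probabilities:
P = 2/9 × 8/9 × 1/3 × 1/8 = 16/1944 = 2/243.

2/243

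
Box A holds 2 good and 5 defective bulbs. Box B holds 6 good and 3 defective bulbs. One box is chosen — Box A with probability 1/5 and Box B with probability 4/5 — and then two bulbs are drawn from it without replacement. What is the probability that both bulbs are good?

From Box A: P(both good) = (2/7)(1/6) = 1/21.
From Box B: P(both good) = (6/9)(5/8) = 5/12.
Total probability = (1/5)(1/21) + (4/5)(5/12) = 12/35.

12/35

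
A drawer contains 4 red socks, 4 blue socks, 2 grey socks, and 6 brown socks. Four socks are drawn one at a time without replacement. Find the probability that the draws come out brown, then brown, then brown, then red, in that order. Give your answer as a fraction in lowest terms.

Each draw changes the counts, so multiply the conditional probabilities along the sequence:
P = 6/16 × 5/15 × 4/14 × 4/13 = 480/43680 = 1/91.

1/91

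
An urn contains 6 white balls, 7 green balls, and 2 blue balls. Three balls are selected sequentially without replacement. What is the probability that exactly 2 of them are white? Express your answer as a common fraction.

27/91

One ordering (white drawn first) has probability 6/15 × 5/14 × 9/13 = 270/2730 = 9/91.
There are C(3,2) = 3 such orderings, each equally likely, so P = 3 × 9/91 = 27/91.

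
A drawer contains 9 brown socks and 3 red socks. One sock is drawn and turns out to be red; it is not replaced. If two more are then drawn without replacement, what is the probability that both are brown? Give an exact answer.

36/55

After the first draw, 9 of the remaining 11 socks are brown.
P = 9/11 × 8/10 = 72/110 = 36/55.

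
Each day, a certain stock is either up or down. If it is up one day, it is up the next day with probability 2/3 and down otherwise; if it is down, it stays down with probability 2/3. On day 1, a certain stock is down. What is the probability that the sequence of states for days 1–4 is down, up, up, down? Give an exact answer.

2/27

Day 1 is given. For each transition, use the conditional probability from the current state:
P(up | down) = 1/3; P(up | up) = 2/3; P(down | up) = 1/3.
P = 1/3 × 2/3 × 1/3 = 2/27.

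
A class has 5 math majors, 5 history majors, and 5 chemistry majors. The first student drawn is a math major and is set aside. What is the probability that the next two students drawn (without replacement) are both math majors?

After the first draw, 4 of the remaining 14 students are math majors.
P = 4/14 × 3/13 = 12/182 = 6/91.

6/91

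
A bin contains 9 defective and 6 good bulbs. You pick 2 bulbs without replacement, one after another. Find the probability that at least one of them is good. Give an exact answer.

P(no good) = 9/15 × 8/14 = 72/210 = 12/35.
P(at least one) = 1 − 12/35 = 23/35.

23/35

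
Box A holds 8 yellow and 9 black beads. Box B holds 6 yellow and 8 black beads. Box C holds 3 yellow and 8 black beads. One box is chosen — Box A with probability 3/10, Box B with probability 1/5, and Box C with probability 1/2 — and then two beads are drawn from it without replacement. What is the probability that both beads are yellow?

From Box A: P(both yellow) = (8/17)(7/16) = 7/34.
From Box B: P(both yellow) = (6/14)(5/13) = 15/91.
From Box C: P(both yellow) = (3/11)(2/10) = 3/55.
Total probability = (3/10)(7/34) + (1/5)(15/91) + (1/2)(3/55) = 41523/340340.

41523/340340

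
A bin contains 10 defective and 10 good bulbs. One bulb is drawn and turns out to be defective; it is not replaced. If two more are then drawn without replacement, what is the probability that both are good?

After the first draw, 10 of the remaining 19 bulbs are good.
P = 10/19 × 9/18 = 90/342 = 5/19.

5/19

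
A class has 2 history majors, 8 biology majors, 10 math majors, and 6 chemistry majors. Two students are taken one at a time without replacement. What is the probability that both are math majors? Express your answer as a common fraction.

P(all math majors) = 10/26 × 9/25 = 90/650 = 9/65.

9/65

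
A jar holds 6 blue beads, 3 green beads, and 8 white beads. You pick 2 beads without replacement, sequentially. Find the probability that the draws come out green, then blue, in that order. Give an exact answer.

Multiply the probability of each draw given the previous ones:
P = 3/17 × 6/16 = 18/272 = 9/136.

9/136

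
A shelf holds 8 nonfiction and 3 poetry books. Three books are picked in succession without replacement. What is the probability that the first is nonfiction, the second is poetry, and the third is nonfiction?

Each draw changes the counts, so multiply the conditional probabilities along the sequence:
P = 8/11 × 3/10 × 7/9 = 168/990 = 28/165.

28/165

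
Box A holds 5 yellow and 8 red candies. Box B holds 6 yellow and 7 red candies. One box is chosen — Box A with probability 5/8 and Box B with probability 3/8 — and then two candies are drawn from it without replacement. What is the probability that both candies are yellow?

95/624

From Box A: P(both yellow) = (5/13)(4/12) = 5/39.
From Box B: P(both yellow) = (6/13)(5/12) = 5/26.
Total probability = (5/8)(5/39) + (3/8)(5/26) = 95/624.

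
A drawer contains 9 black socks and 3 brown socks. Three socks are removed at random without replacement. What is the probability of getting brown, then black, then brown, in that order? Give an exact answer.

Chain rule:
P = 3/12 × 9/11 × 2/10 = 54/1320 = 9/220.

9/220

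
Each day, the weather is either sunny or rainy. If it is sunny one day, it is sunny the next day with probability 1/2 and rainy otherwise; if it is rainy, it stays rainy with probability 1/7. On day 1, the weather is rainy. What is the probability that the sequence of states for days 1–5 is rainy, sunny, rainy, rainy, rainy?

Day 1 is given. For each transition, use the conditional probability from the current state:
P(sunny | rainy) = 6/7; P(rainy | sunny) = 1/2; P(rainy | rainy) = 1/7; P(rainy | rainy) = 1/7.
P = 6/7 × 1/2 × 1/7 × 1/7 = 6/686 = 3/343.

3/343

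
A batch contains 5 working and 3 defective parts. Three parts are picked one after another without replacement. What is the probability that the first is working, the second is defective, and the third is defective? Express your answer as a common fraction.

5/56

Multiply the probability of each draw given the previous ones:
P = 5/8 × 3/7 × 2/6 = 30/336 = 5/56.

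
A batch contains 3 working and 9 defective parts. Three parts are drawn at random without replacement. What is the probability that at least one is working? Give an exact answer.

P(no working) = 9/12 × 8/11 × 7/10 = 504/1320 = 21/55.
P(at least one) = 1 − 21/55 = 34/55.

34/55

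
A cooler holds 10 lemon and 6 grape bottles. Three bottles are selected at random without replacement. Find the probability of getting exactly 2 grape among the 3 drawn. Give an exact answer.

One ordering (grape drawn first) has probability 6/16 × 5/15 × 10/14 = 300/3360 = 5/56.
There are C(3,2) = 3 such orderings, each equally likely, so P = 3 × 5/56 = 15/56.

15/56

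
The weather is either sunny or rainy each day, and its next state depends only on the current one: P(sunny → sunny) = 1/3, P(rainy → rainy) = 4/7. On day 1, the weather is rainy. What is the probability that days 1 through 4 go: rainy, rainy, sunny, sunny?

Day 1 is given. For each transition, use the conditional probability from the current state:
P(rainy | rainy) = 4/7; P(sunny | rainy) = 3/7; P(sunny | sunny) = 1/3.
P = 4/7 × 3/7 × 1/3 = 12/147 = 4/49.

4/49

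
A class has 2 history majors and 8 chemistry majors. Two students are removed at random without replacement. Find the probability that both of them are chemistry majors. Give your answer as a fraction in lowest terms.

P = 8/10 × 7/9 = 56/90 = 28/45.

28/45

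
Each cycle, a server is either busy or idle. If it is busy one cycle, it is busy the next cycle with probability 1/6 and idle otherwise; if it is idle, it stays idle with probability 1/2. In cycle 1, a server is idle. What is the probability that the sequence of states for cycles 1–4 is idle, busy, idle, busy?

5/24

Cycle 1 is given. For each transition, use the conditional probability from the current state:
P(busy | idle) = 1/2; P(idle | busy) = 5/6; P(busy | idle) = 1/2.
P = 1/2 × 5/6 × 1/2 = 5/24.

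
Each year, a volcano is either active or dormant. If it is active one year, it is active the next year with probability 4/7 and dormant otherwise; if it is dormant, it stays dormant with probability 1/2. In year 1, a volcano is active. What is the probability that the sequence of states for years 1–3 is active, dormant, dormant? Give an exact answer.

3/14

Year 1 is given. For each transition, use the conditional probability from the current state:
P(dormant | active) = 3/7; P(dormant | dormant) = 1/2.
P = 3/7 × 1/2 = 3/14.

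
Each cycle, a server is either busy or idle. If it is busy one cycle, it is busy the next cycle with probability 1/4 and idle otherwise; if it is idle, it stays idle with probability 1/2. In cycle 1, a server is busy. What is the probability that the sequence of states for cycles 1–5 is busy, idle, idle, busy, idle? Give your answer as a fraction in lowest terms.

9/64

Cycle 1 is given. For each transition, use the conditional probability from the current state:
P(idle | busy) = 3/4; P(idle | idle) = 1/2; P(busy | idle) = 1/2; P(idle | busy) = 3/4.
P = 3/4 × 1/2 × 1/2 × 3/4 = 9/64.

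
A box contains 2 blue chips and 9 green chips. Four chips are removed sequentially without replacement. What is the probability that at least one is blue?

P(no blue) = 9/11 × 8/10 × 7/9 × 6/8 = 3024/7920 = 21/55.
P(at least one) = 1 − 21/55 = 34/55.

34/55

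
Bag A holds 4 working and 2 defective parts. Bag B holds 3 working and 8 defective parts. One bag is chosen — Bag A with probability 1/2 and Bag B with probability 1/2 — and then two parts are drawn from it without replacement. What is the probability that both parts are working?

5/22

From Bag A: P(both working) = (4/6)(3/5) = 2/5.
From Bag B: P(both working) = (3/11)(2/10) = 3/55.
Total probability = (1/2)(2/5) + (1/2)(3/55) = 5/22.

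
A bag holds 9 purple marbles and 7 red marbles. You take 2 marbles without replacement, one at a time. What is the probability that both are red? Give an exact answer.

P(all red) = 7/16 × 6/15 = 42/240 = 7/40.

7/40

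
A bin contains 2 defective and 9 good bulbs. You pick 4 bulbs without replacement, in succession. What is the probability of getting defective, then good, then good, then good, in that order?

7/55

Each draw changes the counts, so multiply the conditional probabilities along the sequence:
P = 2/11 × 9/10 × 8/9 × 7/8 = 1008/7920 = 7/55.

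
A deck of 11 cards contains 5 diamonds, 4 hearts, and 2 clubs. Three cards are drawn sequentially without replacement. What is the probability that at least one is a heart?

26/33

P(no hearts) = 7/11 × 6/10 × 5/9 = 210/990 = 7/33.
P(at least one) = 1 − 7/33 = 26/33.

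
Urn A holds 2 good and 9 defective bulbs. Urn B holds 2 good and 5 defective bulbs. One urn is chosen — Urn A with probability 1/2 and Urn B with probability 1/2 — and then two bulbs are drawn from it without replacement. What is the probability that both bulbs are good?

38/1155

From Urn A: P(both good) = (2/11)(1/10) = 1/55.
From Urn B: P(both good) = (2/7)(1/6) = 1/21.
Total probability = (1/2)(1/55) + (1/2)(1/21) = 38/1155.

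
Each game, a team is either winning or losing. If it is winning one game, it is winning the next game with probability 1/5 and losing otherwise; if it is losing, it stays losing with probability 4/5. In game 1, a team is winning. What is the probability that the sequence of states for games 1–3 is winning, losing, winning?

4/25

Game 1 is given. For each transition, use the conditional probability from the current state:
P(losing | winning) = 4/5; P(winning | losing) = 1/5.
P = 4/5 × 1/5 = 4/25.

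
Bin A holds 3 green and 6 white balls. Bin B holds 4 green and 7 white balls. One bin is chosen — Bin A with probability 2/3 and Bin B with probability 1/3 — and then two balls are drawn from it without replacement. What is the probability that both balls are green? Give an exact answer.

91/990

From Bin A: P(both green) = (3/9)(2/8) = 1/12.
From Bin B: P(both green) = (4/11)(3/10) = 6/55.
Total probability = (2/3)(1/12) + (1/3)(6/55) = 91/990.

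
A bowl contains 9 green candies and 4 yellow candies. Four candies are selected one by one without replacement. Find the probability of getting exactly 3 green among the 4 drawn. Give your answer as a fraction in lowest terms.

336/715

One ordering (green drawn first) has probability 9/13 × 8/12 × 7/11 × 4/10 = 2016/17160 = 84/715.
There are C(4,3) = 4 such orderings, each equally likely, so P = 4 × 84/715 = 336/715.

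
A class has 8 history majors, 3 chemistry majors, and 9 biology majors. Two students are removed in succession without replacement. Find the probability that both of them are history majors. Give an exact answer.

P(every draw is a history major) = 8/20 × 7/19 = 56/380 = 14/95.

14/95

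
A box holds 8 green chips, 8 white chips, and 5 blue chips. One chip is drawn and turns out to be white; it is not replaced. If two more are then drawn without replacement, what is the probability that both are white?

With the first chip removed, 7 white remain out of 20.
P = 7/20 × 6/19 = 42/380 = 21/190.

21/190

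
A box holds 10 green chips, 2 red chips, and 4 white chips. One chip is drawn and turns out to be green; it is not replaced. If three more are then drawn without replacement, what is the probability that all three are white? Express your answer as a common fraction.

4/455

With the first chip removed, 4 white remain out of 15.
P = 4/15 × 3/14 × 2/13 = 24/2730 = 4/455.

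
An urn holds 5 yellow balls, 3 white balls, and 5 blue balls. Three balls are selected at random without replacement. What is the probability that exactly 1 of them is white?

One ordering (white drawn first) has probability 3/13 × 10/12 × 9/11 = 270/1716 = 45/286.
There are C(3,1) = 3 such orderings, each equally likely, so P = 3 × 45/286 = 135/286.

135/286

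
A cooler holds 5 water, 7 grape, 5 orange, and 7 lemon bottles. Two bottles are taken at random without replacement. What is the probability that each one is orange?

5/138

P = 5/24 × 4/23 = 20/552 = 5/138.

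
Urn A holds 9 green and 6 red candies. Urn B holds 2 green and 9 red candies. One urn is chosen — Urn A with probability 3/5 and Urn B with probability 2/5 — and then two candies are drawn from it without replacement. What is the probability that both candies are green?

From Urn A: P(both green) = (9/15)(8/14) = 12/35.
From Urn B: P(both green) = (2/11)(1/10) = 1/55.
Total probability = (3/5)(12/35) + (2/5)(1/55) = 82/385.

82/385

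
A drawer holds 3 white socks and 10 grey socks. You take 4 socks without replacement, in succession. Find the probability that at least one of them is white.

101/143

P(no white) = 10/13 × 9/12 × 8/11 × 7/10 = 5040/17160 = 42/143.
P(at least one) = 1 − 42/143 = 101/143.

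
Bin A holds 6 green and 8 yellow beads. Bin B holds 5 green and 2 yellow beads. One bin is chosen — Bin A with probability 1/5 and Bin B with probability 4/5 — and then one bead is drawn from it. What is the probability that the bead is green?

23/35

From Bin A: P(green) = 6/14.
From Bin B: P(green) = 5/7.
Total probability = (1/5)(6/14) + (4/5)(5/7) = 23/35.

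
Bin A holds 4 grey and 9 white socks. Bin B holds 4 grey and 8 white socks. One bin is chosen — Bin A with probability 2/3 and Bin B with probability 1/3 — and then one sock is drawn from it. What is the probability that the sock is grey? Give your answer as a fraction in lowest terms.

37/117

From Bin A: P(grey) = 4/13.
From Bin B: P(grey) = 4/12.
Total probability = (2/3)(4/13) + (1/3)(4/12) = 37/117.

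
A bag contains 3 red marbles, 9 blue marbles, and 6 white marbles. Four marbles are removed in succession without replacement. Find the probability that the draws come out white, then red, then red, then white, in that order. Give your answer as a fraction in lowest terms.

1/408

Chain rule:
P = 6/18 × 3/17 × 2/16 × 5/15 = 180/73440 = 1/408.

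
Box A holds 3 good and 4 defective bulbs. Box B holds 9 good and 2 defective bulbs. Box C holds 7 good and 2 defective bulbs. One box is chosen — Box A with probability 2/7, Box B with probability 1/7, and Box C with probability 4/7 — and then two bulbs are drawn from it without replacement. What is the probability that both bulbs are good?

3781/8085

From Box A: P(both good) = (3/7)(2/6) = 1/7.
From Box B: P(both good) = (9/11)(8/10) = 36/55.
From Box C: P(both good) = (7/9)(6/8) = 7/12.
Total probability = (2/7)(1/7) + (1/7)(36/55) + (4/7)(7/12) = 3781/8085.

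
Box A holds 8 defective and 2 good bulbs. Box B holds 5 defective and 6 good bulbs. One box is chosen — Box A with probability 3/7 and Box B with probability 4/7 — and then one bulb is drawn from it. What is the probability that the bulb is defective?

From Box A: P(defective) = 8/10.
From Box B: P(defective) = 5/11.
Total probability = (3/7)(8/10) + (4/7)(5/11) = 232/385.

232/385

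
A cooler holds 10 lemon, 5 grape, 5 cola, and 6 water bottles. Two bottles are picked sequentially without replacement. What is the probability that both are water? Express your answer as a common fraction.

3/65

P(every draw is water) = 6/26 × 5/25 = 30/650 = 3/65.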